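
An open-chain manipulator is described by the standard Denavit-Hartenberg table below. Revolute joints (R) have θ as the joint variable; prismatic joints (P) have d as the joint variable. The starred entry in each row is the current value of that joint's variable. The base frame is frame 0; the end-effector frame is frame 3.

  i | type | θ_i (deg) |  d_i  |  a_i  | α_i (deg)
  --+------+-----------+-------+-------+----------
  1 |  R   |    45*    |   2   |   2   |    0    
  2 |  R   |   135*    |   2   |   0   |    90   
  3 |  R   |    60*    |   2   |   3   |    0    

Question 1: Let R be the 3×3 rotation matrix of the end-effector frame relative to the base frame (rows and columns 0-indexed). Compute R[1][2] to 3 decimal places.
End-effector z-axis (col 2 of R) = (0.0000,1.0000,0.0000)
R[1][2] = 1.0000

1.000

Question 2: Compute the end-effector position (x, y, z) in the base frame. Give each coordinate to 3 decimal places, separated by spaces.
-0.086 3.414 6.598

after link 1: o_1 = (1.4142, 1.4142, 2.0000)
after link 2: o_2 = (1.4142, 1.4142, 4.0000)
after link 3: o_3 = (-0.0858, 3.4142, 6.5981)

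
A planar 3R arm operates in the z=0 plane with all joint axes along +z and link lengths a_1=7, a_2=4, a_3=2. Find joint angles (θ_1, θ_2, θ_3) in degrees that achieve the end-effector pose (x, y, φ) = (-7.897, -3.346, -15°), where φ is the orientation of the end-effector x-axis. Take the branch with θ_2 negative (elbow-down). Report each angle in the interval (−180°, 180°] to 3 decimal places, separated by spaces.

-147.895 -44.988 177.884

wrist centre = target − a_3·(cos φ, sin φ) = (-9.8289, -2.8284)
cos θ_2 = (104.6060−7²−4²)/(2·7·4) = 0.7072; θ_2 = -44.9885° (elbow-down)
β = atan2(-2.8284,-9.8289) = -163.9462°; ψ = atan2(-2.8279,9.8290) = -16.0508°
θ_1 = β − ψ = -147.8954°
θ_3 = φ − θ_1 − θ_2 = 177.8839° (wrapped to (-180°,180°])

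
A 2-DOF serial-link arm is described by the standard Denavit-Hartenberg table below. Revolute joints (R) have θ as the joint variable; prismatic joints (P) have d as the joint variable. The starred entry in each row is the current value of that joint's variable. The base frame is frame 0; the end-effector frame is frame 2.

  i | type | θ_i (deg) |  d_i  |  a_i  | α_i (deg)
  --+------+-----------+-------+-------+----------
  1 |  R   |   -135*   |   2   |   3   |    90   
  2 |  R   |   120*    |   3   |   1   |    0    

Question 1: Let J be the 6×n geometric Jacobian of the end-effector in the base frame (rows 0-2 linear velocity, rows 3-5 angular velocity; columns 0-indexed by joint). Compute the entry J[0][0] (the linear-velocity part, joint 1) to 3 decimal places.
-0.354

axis z_0 = ẑ; lever o_n−o_0 = (-3.8891,0.3536,2.8660)
cross product → J_v[:, 0] = (-0.3536,-3.8891,0.0000)
J_ω[:, 0] = z_0
entry J[0][0] = -0.3536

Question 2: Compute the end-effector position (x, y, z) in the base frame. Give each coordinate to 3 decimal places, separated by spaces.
after link 1: o_1 = (-2.1213, -2.1213, 2.0000)
after link 2: o_2 = (-3.8891, 0.3536, 2.8660)

-3.889 0.354 2.866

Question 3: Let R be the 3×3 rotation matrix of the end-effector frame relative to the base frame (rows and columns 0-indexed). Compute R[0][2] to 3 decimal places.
-0.707

End-effector z-axis (col 2 of R) = (-0.7071,0.7071,0.0000)
R[0][2] = -0.7071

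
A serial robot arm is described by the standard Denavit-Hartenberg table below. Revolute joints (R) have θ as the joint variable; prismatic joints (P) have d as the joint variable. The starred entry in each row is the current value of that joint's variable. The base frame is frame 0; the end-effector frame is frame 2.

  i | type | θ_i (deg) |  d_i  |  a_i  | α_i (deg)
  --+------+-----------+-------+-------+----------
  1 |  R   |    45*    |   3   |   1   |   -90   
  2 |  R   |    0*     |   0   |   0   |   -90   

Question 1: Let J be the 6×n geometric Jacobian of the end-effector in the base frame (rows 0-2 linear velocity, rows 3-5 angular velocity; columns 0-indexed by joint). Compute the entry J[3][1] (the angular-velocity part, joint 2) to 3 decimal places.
-0.707

axis z_1 = (-0.7071,0.7071,0.0000); lever o_n−o_1 = (0.0000,0.0000,0.0000)
cross product → J_v[:, 1] = (0.0000,0.0000,-0.0000)
J_ω[:, 1] = z_1
entry J[3][1] = -0.7071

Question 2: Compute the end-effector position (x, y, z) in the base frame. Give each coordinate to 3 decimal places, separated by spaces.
after link 1: o_1 = (0.7071, 0.7071, 3.0000)
after link 2: o_2 = (0.7071, 0.7071, 3.0000)

0.707 0.707 3.000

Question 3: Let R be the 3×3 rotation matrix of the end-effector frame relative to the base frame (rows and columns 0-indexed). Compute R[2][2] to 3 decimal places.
-1.000

End-effector z-axis (col 2 of R) = (-0.0000,0.0000,-1.0000)
R[2][2] = -1.0000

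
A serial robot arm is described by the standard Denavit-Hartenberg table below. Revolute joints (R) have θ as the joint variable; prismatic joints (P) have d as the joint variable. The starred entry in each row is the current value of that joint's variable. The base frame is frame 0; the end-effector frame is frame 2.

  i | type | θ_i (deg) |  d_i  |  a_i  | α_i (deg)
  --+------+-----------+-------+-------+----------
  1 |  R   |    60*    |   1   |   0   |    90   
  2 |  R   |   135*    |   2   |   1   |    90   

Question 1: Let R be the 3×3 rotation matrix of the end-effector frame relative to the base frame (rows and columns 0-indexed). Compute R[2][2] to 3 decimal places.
0.707

End-effector z-axis (col 2 of R) = (0.3536,0.6124,0.7071)
R[2][2] = 0.7071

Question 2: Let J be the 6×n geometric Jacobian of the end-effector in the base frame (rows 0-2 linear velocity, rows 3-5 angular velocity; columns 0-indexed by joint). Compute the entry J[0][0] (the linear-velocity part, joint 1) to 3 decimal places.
1.612

axis z_0 = ẑ; lever o_n−o_0 = (1.3785,-1.6124,1.7071)
cross product → J_v[:, 0] = (1.6124,1.3785,-0.0000)
J_ω[:, 0] = z_0
entry J[0][0] = 1.6124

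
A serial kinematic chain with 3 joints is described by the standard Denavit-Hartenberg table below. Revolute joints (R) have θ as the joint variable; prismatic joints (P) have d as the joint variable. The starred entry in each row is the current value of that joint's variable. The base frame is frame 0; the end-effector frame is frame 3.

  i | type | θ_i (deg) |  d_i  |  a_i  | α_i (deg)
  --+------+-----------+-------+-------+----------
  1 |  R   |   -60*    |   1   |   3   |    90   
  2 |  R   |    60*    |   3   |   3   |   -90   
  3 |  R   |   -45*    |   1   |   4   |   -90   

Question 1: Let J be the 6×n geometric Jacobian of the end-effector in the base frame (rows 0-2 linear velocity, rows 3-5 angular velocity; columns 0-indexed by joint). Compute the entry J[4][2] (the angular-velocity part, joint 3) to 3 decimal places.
axis z_2 = (-0.4330,0.7500,0.5000); lever o_n−o_2 = (-2.1754,-1.8890,2.9495)
cross product → J_v[:, 2] = (3.1566,0.1895,2.4495)
J_ω[:, 2] = z_2
entry J[4][2] = 0.7500

0.750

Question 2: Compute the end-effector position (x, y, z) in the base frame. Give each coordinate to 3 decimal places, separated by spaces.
after link 1: o_1 = (1.5000, -2.5981, 1.0000)
after link 2: o_2 = (-0.3481, -5.3971, 3.5981)
after link 3: o_3 = (-2.5235, -7.2861, 6.5476)

-2.523 -7.286 6.548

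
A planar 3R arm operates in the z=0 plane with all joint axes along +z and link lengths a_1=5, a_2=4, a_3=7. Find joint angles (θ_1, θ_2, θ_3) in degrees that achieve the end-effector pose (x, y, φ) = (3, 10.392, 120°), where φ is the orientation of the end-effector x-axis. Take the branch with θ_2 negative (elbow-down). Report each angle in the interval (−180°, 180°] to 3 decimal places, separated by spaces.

60.000 -60.004 120.004

wrist centre = target − a_3·(cos φ, sin φ) = (6.5000, 4.3298)
cos θ_2 = (60.9974−5²−4²)/(2·5·4) = 0.4999; θ_2 = -60.0044° (elbow-down)
β = atan2(4.3298,6.5000) = 33.6686°; ψ = atan2(-3.4643,6.9997) = -26.3314°
θ_1 = β − ψ = 60.0000°
θ_3 = φ − θ_1 − θ_2 = 120.0044° (wrapped to (-180°,180°])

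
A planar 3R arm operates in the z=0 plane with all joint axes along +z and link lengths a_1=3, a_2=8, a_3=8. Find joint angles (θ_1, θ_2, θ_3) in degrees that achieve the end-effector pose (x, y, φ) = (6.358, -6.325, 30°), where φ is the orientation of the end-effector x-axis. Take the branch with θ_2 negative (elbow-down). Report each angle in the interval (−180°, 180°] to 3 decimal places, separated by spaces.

-59.985 -45.018 135.002

wrist centre = target − a_3·(cos φ, sin φ) = (-0.5702, -10.3250)
cos θ_2 = (106.9308−3²−8²)/(2·3·8) = 0.7069; θ_2 = -45.0175° (elbow-down)
β = atan2(-10.3250,-0.5702) = -93.1610°; ψ = atan2(-5.6586,8.6551) = -33.1760°
θ_1 = β − ψ = -59.9850°
θ_3 = φ − θ_1 − θ_2 = 135.0025° (wrapped to (-180°,180°])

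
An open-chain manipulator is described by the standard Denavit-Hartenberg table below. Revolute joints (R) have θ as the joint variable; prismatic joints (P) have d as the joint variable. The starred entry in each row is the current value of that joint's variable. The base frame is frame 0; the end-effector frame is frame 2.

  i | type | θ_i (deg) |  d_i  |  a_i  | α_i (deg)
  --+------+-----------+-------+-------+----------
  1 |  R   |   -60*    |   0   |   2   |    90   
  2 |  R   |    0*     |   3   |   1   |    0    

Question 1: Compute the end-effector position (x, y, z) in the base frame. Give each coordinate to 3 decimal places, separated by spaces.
-1.098 -4.098 0.000

after link 1: o_1 = (1.0000, -1.7321, 0.0000)
after link 2: o_2 = (-1.0981, -4.0981, 0.0000)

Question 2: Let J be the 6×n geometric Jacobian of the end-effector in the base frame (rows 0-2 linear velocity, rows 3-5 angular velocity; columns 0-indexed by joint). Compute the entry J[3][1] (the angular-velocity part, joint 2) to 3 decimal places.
axis z_1 = (-0.8660,-0.5000,0.0000); lever o_n−o_1 = (-2.0981,-2.3660,0.0000)
cross product → J_v[:, 1] = (0.0000,0.0000,1.0000)
J_ω[:, 1] = z_1
entry J[3][1] = -0.8660

-0.866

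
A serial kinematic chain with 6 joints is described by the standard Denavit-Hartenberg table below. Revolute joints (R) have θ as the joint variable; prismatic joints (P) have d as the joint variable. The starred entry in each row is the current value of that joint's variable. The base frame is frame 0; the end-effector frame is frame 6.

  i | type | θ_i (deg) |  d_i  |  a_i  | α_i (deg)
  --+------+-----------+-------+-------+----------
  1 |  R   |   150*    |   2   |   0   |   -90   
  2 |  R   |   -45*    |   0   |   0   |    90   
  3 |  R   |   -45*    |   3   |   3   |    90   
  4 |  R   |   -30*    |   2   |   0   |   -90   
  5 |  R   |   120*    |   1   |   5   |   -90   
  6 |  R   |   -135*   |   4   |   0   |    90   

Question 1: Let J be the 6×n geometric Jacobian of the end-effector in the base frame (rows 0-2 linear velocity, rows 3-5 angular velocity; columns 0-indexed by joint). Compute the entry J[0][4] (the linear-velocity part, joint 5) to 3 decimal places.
5.565

axis z_4 = (0.4906,0.1250,0.8624); lever o_n−o_4 = (0.8943,-6.2279,1.5535)
cross product → J_v[:, 4] = (5.5650,0.0091,-3.1672)
J_ω[:, 4] = z_4
entry J[0][4] = 5.5650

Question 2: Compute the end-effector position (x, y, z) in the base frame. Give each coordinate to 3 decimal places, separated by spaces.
4.066 -3.977 6.175

after link 1: o_1 = (0.0000, 0.0000, 2.0000)
after link 2: o_2 = (0.0000, 0.0000, 2.0000)
after link 3: o_3 = (1.5987, 1.5265, 5.6213)
after link 4: o_4 = (3.1719, 2.2512, 4.6213)
after link 5: o_5 = (1.1940, -1.5019, 7.4501)
after link 6: o_6 = (4.0662, -3.9767, 6.1749)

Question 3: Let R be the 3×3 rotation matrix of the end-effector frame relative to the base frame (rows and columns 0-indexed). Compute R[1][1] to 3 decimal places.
End-effector y-axis (col 1 of R) = (0.7180,-0.6187,-0.3188)
R[1][1] = -0.6187

-0.619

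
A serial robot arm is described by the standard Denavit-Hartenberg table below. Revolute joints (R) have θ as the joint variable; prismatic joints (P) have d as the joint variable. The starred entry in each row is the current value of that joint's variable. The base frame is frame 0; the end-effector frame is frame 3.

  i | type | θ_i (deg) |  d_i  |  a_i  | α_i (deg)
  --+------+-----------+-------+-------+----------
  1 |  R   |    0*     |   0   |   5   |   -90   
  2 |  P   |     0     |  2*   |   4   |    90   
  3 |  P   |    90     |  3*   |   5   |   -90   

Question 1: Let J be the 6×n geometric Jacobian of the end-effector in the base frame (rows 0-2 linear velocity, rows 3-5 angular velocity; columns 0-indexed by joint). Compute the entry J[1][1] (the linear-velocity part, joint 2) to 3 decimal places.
1.000

prismatic axis z_1 = (0.0000,1.0000,0.0000)
J_v[:, 1] = z_1; J_ω[:, 1] = (0,0,0)
entry J[1][1] = 1.0000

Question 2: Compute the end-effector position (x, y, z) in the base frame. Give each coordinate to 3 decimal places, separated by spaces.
after link 1: o_1 = (5.0000, 0.0000, 0.0000)
after link 2: o_2 = (9.0000, 2.0000, 0.0000)
after link 3: o_3 = (9.0000, 7.0000, 3.0000)

9.000 7.000 3.000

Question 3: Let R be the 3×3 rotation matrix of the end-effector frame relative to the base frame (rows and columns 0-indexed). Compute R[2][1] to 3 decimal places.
-1.000

End-effector y-axis (col 1 of R) = (-0.0000,0.0000,-1.0000)
R[2][1] = -1.0000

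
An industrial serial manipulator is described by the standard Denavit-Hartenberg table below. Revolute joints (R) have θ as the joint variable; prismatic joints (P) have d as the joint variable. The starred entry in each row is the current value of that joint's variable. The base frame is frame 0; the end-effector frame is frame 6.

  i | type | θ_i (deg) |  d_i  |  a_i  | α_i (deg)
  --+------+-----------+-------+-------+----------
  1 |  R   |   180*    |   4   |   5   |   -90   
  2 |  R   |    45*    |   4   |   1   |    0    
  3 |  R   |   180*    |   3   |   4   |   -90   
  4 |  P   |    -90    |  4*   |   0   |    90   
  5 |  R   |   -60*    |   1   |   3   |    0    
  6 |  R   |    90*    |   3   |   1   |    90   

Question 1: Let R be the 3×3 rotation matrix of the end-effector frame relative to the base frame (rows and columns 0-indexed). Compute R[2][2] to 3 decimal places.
End-effector z-axis (col 2 of R) = (0.6124,-0.5000,-0.6124)
R[2][2] = -0.6124

-0.612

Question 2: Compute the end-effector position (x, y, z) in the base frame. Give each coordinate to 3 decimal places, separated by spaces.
-7.052 -9.366 4.638

after link 1: o_1 = (-5.0000, 0.0000, 4.0000)
after link 2: o_2 = (-5.7071, -4.0000, 3.2929)
after link 3: o_3 = (-2.8787, -7.0000, 6.1213)
after link 4: o_4 = (-5.7071, -7.0000, 8.9497)
after link 5: o_5 = (-4.5771, -8.5000, 6.4055)
after link 6: o_6 = (-7.0520, -9.3660, 4.6378)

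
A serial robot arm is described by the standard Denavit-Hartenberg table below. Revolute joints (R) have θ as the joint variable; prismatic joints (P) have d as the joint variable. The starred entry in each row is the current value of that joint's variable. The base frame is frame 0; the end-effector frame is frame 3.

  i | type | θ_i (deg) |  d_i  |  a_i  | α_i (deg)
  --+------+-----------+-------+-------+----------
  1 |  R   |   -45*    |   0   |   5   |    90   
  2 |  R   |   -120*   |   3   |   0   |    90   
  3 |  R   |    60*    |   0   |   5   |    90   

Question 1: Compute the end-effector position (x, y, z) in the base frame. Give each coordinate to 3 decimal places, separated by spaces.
after link 1: o_1 = (3.5355, -3.5355, 0.0000)
after link 2: o_2 = (1.4142, -5.6569, 0.0000)
after link 3: o_3 = (-2.5315, -7.8348, -2.1651)

-2.532 -7.835 -2.165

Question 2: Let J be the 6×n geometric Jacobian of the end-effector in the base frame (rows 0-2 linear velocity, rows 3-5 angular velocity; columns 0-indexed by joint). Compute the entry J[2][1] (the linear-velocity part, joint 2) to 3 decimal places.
-1.250

axis z_1 = (-0.7071,-0.7071,0.0000); lever o_n−o_1 = (-6.0671,-4.2993,-2.1651)
cross product → J_v[:, 1] = (1.5309,-1.5309,-1.2500)
J_ω[:, 1] = z_1
entry J[2][1] = -1.2500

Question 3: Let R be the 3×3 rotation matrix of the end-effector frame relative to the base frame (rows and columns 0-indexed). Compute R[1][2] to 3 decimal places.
End-effector z-axis (col 2 of R) = (0.0474,0.6597,-0.7500)
R[1][2] = 0.6597

0.660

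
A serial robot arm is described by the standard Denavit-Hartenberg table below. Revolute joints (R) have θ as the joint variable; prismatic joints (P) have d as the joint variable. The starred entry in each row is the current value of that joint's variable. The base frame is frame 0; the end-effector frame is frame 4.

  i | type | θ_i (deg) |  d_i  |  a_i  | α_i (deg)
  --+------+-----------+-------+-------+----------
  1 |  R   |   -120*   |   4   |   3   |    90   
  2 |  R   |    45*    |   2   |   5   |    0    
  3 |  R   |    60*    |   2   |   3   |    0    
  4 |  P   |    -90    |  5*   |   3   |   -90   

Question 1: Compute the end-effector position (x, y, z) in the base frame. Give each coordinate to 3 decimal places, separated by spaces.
-12.123 -2.997 11.210

after link 1: o_1 = (-1.5000, -2.5981, 4.0000)
after link 2: o_2 = (-4.9998, -4.6599, 7.5355)
after link 3: o_3 = (-6.3436, -2.9875, 10.4333)
after link 4: o_4 = (-12.1227, -2.9971, 11.2098)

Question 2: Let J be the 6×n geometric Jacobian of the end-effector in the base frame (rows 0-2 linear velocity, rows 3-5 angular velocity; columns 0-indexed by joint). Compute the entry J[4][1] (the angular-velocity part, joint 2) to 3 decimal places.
axis z_1 = (-0.8660,0.5000,0.0000); lever o_n−o_1 = (-10.6227,-0.3990,7.2098)
cross product → J_v[:, 1] = (3.6049,6.2438,5.6569)
J_ω[:, 1] = z_1
entry J[4][1] = 0.5000

0.500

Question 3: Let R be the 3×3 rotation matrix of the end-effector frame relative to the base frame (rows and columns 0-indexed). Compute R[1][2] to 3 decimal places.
0.224

End-effector z-axis (col 2 of R) = (0.1294,0.2241,0.9659)
R[1][2] = 0.2241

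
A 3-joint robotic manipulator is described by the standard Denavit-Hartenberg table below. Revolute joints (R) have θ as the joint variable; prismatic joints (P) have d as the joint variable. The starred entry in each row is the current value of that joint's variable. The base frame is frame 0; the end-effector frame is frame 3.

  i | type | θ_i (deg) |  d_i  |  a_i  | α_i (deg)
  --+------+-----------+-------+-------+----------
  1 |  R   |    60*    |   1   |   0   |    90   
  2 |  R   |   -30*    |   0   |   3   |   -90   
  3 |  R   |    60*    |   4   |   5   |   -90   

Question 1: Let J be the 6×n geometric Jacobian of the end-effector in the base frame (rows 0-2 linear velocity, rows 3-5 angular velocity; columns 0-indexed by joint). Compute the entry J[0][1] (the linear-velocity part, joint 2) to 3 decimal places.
-0.357

axis z_1 = (0.8660,-0.5000,0.0000); lever o_n−o_1 = (-0.3684,8.0221,0.7141)
cross product → J_v[:, 1] = (-0.3571,-0.6184,6.7631)
J_ω[:, 1] = z_1
entry J[0][1] = -0.3571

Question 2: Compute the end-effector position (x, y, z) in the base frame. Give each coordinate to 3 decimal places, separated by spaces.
-0.368 8.022 1.714

after link 1: o_1 = (0.0000, 0.0000, 1.0000)
after link 2: o_2 = (1.2990, 2.2500, -0.5000)
after link 3: o_3 = (-0.3684, 8.0221, 1.7141)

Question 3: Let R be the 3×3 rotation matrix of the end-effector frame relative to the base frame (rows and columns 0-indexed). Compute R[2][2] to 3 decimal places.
End-effector z-axis (col 2 of R) = (-0.8080,-0.3995,0.4330)
R[2][2] = 0.4330

0.433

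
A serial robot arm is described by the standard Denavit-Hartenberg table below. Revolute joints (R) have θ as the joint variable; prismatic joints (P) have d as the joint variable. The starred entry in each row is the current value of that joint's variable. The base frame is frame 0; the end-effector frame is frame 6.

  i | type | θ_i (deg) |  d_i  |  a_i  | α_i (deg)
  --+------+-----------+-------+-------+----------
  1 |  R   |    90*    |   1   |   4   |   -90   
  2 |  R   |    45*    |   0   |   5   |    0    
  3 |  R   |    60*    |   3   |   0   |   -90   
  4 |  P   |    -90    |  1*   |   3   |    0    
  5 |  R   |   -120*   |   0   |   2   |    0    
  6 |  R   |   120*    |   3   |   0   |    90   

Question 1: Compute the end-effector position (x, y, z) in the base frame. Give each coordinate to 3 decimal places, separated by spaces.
after link 1: o_1 = (0.0000, 4.0000, 1.0000)
after link 2: o_2 = (0.0000, 7.5355, -2.5355)
after link 3: o_3 = (-3.0000, 7.5355, -2.5355)
after link 4: o_4 = (-6.0000, 6.5696, -2.2767)
after link 5: o_5 = (-5.0000, 7.0179, -0.6037)
after link 6: o_6 = (-5.0000, 4.1201, 0.1728)

-5.000 4.120 0.173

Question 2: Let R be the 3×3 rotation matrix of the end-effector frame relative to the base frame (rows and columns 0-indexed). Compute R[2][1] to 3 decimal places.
End-effector y-axis (col 1 of R) = (-0.0000,-0.9659,0.2588)
R[2][1] = 0.2588

0.259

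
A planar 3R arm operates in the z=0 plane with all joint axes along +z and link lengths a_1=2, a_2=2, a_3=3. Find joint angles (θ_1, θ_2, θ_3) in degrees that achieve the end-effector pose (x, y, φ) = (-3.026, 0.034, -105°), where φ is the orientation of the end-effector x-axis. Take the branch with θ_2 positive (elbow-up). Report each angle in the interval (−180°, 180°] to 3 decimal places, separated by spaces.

104.993 45.011 104.996

wrist centre = target − a_3·(cos φ, sin φ) = (-2.2495, 2.9318)
cos θ_2 = (13.6558−2²−2²)/(2·2·2) = 0.7070; θ_2 = 45.0111° (elbow-up)
β = atan2(2.9318,-2.2495) = 127.4989°; ψ = atan2(1.4145,3.4139) = 22.5055°
θ_1 = β − ψ = 104.9934°
θ_3 = φ − θ_1 − θ_2 = 104.9956° (wrapped to (-180°,180°])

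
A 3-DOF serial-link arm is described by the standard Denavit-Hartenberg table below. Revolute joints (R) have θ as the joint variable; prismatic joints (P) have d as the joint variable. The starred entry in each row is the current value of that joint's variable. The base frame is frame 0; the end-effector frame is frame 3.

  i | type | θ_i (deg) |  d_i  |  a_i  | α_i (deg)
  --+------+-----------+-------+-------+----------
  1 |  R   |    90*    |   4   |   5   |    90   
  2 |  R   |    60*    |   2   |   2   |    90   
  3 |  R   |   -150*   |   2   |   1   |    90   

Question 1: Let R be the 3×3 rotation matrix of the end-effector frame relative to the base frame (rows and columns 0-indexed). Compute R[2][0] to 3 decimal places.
-0.750

End-effector x-axis (col 0 of R) = (-0.5000,-0.4330,-0.7500)
R[2][0] = -0.7500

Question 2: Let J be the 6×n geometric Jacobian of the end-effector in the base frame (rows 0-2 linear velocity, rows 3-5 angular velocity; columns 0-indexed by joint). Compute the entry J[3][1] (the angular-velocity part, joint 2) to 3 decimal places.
1.000

axis z_1 = (1.0000,-0.0000,0.0000); lever o_n−o_1 = (1.5000,2.2990,-0.0179)
cross product → J_v[:, 1] = (-0.0000,0.0179,2.2990)
J_ω[:, 1] = z_1
entry J[3][1] = 1.0000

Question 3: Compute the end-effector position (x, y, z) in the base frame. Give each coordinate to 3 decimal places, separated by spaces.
1.500 7.299 3.982

after link 1: o_1 = (0.0000, 5.0000, 4.0000)
after link 2: o_2 = (2.0000, 6.0000, 5.7321)
after link 3: o_3 = (1.5000, 7.2990, 3.9821)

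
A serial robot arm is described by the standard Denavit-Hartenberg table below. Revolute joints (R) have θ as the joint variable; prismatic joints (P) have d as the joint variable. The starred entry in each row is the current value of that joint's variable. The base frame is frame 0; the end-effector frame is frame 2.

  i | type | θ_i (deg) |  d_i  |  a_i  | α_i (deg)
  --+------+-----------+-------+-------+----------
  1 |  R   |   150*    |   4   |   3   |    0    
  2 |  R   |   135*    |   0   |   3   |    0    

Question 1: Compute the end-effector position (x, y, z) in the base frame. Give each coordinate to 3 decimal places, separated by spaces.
after link 1: o_1 = (-2.5981, 1.5000, 4.0000)
after link 2: o_2 = (-1.8216, -1.3978, 4.0000)

-1.822 -1.398 4.000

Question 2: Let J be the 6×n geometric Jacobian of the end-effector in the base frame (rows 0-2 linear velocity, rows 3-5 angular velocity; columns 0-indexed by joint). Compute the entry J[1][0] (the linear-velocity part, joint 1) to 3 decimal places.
-1.822

axis z_0 = ẑ; lever o_n−o_0 = (-1.8216,-1.3978,4.0000)
cross product → J_v[:, 0] = (1.3978,-1.8216,0.0000)
J_ω[:, 0] = z_0
entry J[1][0] = -1.8216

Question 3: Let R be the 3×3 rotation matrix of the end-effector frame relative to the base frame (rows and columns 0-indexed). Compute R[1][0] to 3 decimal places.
-0.966

End-effector x-axis (col 0 of R) = (0.2588,-0.9659,0.0000)
R[1][0] = -0.9659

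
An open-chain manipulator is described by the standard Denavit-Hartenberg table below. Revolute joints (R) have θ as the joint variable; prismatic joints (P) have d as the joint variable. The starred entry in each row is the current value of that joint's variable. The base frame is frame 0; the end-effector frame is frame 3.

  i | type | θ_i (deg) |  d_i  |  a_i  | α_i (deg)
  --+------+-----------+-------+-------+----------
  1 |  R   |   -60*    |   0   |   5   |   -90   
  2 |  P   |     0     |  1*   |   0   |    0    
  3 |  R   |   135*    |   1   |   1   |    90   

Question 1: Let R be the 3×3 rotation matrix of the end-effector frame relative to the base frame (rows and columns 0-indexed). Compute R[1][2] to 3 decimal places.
End-effector z-axis (col 2 of R) = (0.3536,-0.6124,-0.7071)
R[1][2] = -0.6124

-0.612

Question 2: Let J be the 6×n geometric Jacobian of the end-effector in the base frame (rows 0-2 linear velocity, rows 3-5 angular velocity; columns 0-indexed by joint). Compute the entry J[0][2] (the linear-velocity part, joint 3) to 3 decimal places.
-0.354

axis z_2 = (0.8660,0.5000,0.0000); lever o_n−o_2 = (0.5125,1.1124,-0.7071)
cross product → J_v[:, 2] = (-0.3536,0.6124,0.7071)
J_ω[:, 2] = z_2
entry J[0][2] = -0.3536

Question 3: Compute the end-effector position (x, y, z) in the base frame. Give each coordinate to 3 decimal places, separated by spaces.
after link 1: o_1 = (2.5000, -4.3301, 0.0000)
after link 2: o_2 = (3.3660, -3.8301, 0.0000)
after link 3: o_3 = (3.8785, -2.7178, -0.7071)

3.878 -2.718 -0.707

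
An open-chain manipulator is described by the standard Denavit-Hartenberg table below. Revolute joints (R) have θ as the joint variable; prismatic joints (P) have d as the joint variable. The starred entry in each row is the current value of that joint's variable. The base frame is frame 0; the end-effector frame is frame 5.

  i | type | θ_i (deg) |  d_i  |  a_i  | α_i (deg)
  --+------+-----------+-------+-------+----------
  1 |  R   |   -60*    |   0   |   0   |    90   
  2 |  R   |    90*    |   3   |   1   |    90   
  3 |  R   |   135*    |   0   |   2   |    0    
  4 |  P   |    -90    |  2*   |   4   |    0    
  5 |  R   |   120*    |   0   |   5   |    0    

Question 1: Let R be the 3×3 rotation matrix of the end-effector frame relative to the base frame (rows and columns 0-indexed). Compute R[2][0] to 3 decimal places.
-0.966

End-effector x-axis (col 0 of R) = (-0.2241,-0.1294,-0.9659)
R[2][0] = -0.9659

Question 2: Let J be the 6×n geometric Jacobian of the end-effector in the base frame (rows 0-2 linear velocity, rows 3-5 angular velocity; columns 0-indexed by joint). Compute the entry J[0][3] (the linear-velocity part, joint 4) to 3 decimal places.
0.500

prismatic axis z_3 = (0.5000,-0.8660,-0.0000)
J_v[:, 3] = z_3; J_ω[:, 3] = (0,0,0)
entry J[0][3] = 0.5000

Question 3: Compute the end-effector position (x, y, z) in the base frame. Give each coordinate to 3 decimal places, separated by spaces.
-6.393 -6.000 -2.415

after link 1: o_1 = (0.0000, 0.0000, 0.0000)
after link 2: o_2 = (-2.5981, -1.5000, 1.0000)
after link 3: o_3 = (-3.8228, -2.2071, -0.4142)
after link 4: o_4 = (-5.2723, -5.3534, 2.4142)
after link 5: o_5 = (-6.3930, -6.0004, -2.4154)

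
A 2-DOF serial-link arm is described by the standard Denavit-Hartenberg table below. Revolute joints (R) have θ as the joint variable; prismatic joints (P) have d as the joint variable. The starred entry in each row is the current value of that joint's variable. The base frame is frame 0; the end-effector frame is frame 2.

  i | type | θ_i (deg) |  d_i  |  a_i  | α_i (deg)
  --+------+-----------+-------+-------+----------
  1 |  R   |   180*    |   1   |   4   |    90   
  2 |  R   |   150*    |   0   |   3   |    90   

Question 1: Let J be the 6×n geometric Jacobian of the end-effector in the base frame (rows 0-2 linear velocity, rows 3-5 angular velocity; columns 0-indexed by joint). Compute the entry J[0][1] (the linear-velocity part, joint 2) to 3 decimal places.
1.500

axis z_1 = (0.0000,1.0000,0.0000); lever o_n−o_1 = (2.5981,-0.0000,1.5000)
cross product → J_v[:, 1] = (1.5000,-0.0000,-2.5981)
J_ω[:, 1] = z_1
entry J[0][1] = 1.5000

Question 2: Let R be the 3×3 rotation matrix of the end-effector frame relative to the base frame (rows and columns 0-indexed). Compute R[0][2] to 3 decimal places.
-0.500

End-effector z-axis (col 2 of R) = (-0.5000,0.0000,0.8660)
R[0][2] = -0.5000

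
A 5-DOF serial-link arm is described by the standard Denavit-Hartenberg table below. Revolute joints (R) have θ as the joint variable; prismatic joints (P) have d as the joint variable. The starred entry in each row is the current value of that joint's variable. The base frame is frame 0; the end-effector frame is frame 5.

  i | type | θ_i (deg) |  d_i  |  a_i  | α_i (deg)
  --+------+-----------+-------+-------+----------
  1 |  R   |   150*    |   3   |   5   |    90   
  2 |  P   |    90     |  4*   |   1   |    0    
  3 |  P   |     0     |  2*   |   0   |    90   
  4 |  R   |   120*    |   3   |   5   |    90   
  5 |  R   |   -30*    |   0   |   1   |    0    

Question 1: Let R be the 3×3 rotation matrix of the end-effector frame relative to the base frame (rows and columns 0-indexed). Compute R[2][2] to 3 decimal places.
End-effector z-axis (col 2 of R) = (0.2500,0.4330,0.8660)
R[2][2] = 0.8660

0.866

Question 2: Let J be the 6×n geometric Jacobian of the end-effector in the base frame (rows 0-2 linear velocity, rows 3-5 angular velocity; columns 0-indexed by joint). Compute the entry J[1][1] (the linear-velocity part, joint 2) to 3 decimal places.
prismatic axis z_1 = (0.5000,0.8660,0.0000)
J_v[:, 1] = z_1; J_ω[:, 1] = (0,0,0)
entry J[1][1] = 0.8660

0.866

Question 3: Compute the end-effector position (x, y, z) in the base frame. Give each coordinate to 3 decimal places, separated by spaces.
-0.955 13.346 1.067

after link 1: o_1 = (-4.3301, 2.5000, 3.0000)
after link 2: o_2 = (-2.3301, 5.9641, 4.0000)
after link 3: o_3 = (-1.3301, 7.6962, 4.0000)
after link 4: o_4 = (-1.7631, 12.9462, 1.5000)
after link 5: o_5 = (-0.9551, 13.3457, 1.0670)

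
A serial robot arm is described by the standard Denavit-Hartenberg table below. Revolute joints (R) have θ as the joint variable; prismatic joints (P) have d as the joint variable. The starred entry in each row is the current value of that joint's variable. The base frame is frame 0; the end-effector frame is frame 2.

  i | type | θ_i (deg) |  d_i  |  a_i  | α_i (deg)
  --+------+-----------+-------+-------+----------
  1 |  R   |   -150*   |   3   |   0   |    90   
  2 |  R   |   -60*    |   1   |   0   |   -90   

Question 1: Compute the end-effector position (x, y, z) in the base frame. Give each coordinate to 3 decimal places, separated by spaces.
after link 1: o_1 = (0.0000, 0.0000, 3.0000)
after link 2: o_2 = (-0.5000, 0.8660, 3.0000)

-0.500 0.866 3.000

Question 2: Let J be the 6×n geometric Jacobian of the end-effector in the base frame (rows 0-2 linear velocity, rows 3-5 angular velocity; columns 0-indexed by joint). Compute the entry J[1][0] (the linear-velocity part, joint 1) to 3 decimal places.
axis z_0 = ẑ; lever o_n−o_0 = (-0.5000,0.8660,3.0000)
cross product → J_v[:, 0] = (-0.8660,-0.5000,0.0000)
J_ω[:, 0] = z_0
entry J[1][0] = -0.5000

-0.500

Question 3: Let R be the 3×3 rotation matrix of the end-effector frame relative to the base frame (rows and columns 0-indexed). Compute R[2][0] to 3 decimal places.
End-effector x-axis (col 0 of R) = (-0.4330,-0.2500,-0.8660)
R[2][0] = -0.8660

-0.866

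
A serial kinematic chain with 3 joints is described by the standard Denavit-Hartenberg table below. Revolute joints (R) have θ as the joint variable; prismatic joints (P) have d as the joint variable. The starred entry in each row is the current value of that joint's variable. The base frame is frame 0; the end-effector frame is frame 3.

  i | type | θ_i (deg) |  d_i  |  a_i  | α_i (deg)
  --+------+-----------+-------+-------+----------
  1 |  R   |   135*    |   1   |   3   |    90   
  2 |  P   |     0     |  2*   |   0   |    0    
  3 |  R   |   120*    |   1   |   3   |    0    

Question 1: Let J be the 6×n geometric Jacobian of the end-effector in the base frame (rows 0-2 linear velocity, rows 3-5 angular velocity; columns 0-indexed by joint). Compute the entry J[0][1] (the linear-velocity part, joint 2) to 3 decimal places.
0.707

prismatic axis z_1 = (0.7071,0.7071,0.0000)
J_v[:, 1] = z_1; J_ω[:, 1] = (0,0,0)
entry J[0][1] = 0.7071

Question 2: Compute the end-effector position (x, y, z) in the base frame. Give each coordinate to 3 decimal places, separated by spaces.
1.061 3.182 3.598

after link 1: o_1 = (-2.1213, 2.1213, 1.0000)
after link 2: o_2 = (-0.7071, 3.5355, 1.0000)
after link 3: o_3 = (1.0607, 3.1820, 3.5981)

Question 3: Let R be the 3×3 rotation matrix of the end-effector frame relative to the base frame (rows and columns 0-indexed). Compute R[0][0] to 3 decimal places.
End-effector x-axis (col 0 of R) = (0.3536,-0.3536,0.8660)
R[0][0] = 0.3536

0.354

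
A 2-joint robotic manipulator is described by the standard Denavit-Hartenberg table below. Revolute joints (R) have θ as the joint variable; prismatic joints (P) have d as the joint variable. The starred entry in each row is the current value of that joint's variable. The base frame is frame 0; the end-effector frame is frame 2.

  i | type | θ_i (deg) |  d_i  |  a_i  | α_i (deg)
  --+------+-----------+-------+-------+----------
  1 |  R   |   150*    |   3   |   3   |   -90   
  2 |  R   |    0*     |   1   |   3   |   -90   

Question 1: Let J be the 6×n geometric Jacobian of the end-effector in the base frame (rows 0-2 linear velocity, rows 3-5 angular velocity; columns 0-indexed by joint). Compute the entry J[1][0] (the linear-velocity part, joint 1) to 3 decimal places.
axis z_0 = ẑ; lever o_n−o_0 = (-5.6962,2.1340,3.0000)
cross product → J_v[:, 0] = (-2.1340,-5.6962,0.0000)
J_ω[:, 0] = z_0
entry J[1][0] = -5.6962

-5.696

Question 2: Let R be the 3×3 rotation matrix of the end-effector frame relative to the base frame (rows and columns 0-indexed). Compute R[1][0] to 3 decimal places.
0.500

End-effector x-axis (col 0 of R) = (-0.8660,0.5000,0.0000)
R[1][0] = 0.5000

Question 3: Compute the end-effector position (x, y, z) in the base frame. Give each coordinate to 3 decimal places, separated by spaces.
after link 1: o_1 = (-2.5981, 1.5000, 3.0000)
after link 2: o_2 = (-5.6962, 2.1340, 3.0000)

-5.696 2.134 3.000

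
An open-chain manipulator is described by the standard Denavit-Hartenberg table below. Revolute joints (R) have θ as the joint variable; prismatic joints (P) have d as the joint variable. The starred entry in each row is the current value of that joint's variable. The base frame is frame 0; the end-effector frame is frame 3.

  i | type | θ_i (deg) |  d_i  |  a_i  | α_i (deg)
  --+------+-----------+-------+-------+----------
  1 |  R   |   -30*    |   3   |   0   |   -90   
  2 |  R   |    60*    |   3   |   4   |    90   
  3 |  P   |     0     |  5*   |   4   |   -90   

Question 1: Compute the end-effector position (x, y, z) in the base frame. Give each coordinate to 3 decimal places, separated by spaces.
after link 1: o_1 = (0.0000, 0.0000, 3.0000)
after link 2: o_2 = (3.2321, 1.5981, -0.4641)
after link 3: o_3 = (8.7141, -1.5670, -1.4282)

8.714 -1.567 -1.428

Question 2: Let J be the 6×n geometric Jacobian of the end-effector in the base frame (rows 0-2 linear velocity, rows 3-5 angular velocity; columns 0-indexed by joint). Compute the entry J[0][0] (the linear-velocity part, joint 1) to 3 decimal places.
axis z_0 = ẑ; lever o_n−o_0 = (8.7141,-1.5670,-1.4282)
cross product → J_v[:, 0] = (1.5670,8.7141,-0.0000)
J_ω[:, 0] = z_0
entry J[0][0] = 1.5670

1.567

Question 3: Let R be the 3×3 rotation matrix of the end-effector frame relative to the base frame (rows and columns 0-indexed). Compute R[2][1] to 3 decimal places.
-0.500

End-effector y-axis (col 1 of R) = (-0.7500,0.4330,-0.5000)
R[2][1] = -0.5000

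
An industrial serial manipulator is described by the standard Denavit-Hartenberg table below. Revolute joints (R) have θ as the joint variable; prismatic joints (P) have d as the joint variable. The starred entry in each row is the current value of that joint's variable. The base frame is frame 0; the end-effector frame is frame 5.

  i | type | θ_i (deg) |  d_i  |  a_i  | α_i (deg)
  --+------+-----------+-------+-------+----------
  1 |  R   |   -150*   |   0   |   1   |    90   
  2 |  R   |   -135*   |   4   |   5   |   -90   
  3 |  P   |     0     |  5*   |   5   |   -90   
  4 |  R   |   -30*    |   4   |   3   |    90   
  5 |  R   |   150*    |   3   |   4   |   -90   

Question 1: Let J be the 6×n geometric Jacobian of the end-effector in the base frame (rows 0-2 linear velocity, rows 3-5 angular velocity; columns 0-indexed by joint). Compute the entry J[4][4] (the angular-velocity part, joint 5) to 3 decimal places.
axis z_4 = (-0.8365,-0.4830,-0.2588); lever o_n−o_4 = (-2.2860,-3.6292,2.5696)
cross product → J_v[:, 4] = (-2.1803,2.7412,1.9319)
J_ω[:, 4] = z_4
entry J[4][4] = -0.4830

-0.483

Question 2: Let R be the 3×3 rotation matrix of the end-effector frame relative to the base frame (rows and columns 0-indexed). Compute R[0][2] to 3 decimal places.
End-effector z-axis (col 2 of R) = (-0.5451,0.6853,0.4830)
R[0][2] = -0.5451

-0.545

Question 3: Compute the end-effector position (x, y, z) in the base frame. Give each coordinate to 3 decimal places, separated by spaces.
0.582 -1.973 -10.935

after link 1: o_1 = (-0.8660, -0.5000, 0.0000)
after link 2: o_2 = (0.1958, 4.7319, -3.5355)
after link 3: o_3 = (0.1958, 4.7319, -10.6066)
after link 4: o_4 = (2.8683, 1.6560, -13.5044)
after link 5: o_5 = (0.5823, -1.9732, -10.9348)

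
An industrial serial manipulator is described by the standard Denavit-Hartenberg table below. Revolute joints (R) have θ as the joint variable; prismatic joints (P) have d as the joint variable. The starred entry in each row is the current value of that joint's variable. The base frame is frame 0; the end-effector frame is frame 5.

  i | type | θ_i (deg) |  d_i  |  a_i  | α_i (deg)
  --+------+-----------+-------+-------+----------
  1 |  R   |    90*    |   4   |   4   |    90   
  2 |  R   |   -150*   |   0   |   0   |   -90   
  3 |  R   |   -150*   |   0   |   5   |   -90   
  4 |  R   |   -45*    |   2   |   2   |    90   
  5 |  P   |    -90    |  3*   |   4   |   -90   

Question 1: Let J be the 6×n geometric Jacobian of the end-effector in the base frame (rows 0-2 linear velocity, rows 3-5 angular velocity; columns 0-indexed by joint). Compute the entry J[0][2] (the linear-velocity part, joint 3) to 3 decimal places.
4.718

axis z_2 = (0.0000,0.5000,-0.8660); lever o_n−o_2 = (0.4144,5.8535,-0.7030)
cross product → J_v[:, 2] = (4.7178,-0.3589,-0.2072)
J_ω[:, 2] = z_2
entry J[0][2] = 4.7178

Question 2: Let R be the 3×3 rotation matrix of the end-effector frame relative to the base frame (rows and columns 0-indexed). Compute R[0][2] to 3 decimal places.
End-effector z-axis (col 2 of R) = (0.3536,0.8839,-0.3062)
R[0][2] = 0.3536

0.354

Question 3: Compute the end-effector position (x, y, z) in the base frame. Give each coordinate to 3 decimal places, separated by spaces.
after link 1: o_1 = (0.0000, 4.0000, 4.0000)
after link 2: o_2 = (0.0000, 4.0000, 4.0000)
after link 3: o_3 = (2.5000, 7.7500, 6.1651)
after link 4: o_4 = (4.9392, 8.6517, 5.0527)
after link 5: o_5 = (0.4144, 9.8535, 3.2970)

0.414 9.853 3.297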